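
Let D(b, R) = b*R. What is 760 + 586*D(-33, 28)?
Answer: -540704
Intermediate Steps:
D(b, R) = R*b
760 + 586*D(-33, 28) = 760 + 586*(28*(-33)) = 760 + 586*(-924) = 760 - 541464 = -540704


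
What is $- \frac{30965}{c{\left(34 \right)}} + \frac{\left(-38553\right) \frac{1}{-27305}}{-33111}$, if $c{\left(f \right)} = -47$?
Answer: $\frac{9331775446028}{14164168395} \approx 658.83$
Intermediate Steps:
$- \frac{30965}{c{\left(34 \right)}} + \frac{\left(-38553\right) \frac{1}{-27305}}{-33111} = - \frac{30965}{-47} + \frac{\left(-38553\right) \frac{1}{-27305}}{-33111} = \left(-30965\right) \left(- \frac{1}{47}\right) + \left(-38553\right) \left(- \frac{1}{27305}\right) \left(- \frac{1}{33111}\right) = \frac{30965}{47} + \frac{38553}{27305} \left(- \frac{1}{33111}\right) = \frac{30965}{47} - \frac{12851}{301365285} = \frac{9331775446028}{14164168395}$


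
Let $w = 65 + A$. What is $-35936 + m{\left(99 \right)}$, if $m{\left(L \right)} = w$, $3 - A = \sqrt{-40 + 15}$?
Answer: $-35868 - 5 i \approx -35868.0 - 5.0 i$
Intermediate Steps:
$A = 3 - 5 i$ ($A = 3 - \sqrt{-40 + 15} = 3 - \sqrt{-25} = 3 - 5 i \approx 3.0 - 5.0 i$)
$w = 68 - 5 i$ ($w = 65 + \left(3 - 5 i\right) = 68 - 5 i \approx 68.0 - 5.0 i$)
$m{\left(L \right)} = 68 - 5 i$
$-35936 + m{\left(99 \right)} = -35936 + \left(68 - 5 i\right) = -35868 - 5 i$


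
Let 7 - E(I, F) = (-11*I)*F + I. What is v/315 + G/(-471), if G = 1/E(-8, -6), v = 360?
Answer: 2046017/1790271 ≈ 1.1429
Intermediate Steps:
E(I, F) = 7 - I + 11*F*I (E(I, F) = 7 - ((-11*I)*F + I) = 7 - (-11*F*I + I) = 7 - (I - 11*F*I) = 7 + (-I + 11*F*I) = 7 - I + 11*F*I)
G = 1/543 (G = 1/(7 - 1*(-8) + 11*(-6)*(-8)) = 1/(7 + 8 + 528) = 1/543 ≈ 0.0018416)
v/315 + G/(-471) = 360/315 + (1/543)/(-471) = 360*(1/315) + (1/543)*(-1/471) = 8/7 - 1/255753 = 2046017/1790271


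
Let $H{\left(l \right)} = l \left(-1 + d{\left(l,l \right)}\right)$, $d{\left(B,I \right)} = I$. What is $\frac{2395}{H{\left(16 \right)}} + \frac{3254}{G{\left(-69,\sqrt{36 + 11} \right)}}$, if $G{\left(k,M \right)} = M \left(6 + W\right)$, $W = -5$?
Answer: $\frac{479}{48} + \frac{3254 \sqrt{47}}{47} \approx 484.62$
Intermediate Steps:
$H{\left(l \right)} = l \left(-1 + l\right)$
$G{\left(k,M \right)} = M$ ($G{\left(k,M \right)} = M \left(6 - 5\right) = M 1 = M$)
$\frac{2395}{H{\left(16 \right)}} + \frac{3254}{G{\left(-69,\sqrt{36 + 11} \right)}} = \frac{2395}{16 \left(-1 + 16\right)} + \frac{3254}{\sqrt{36 + 11}} = \frac{2395}{16 \cdot 15} + \frac{3254}{\sqrt{47}} = \frac{2395}{240} + 3254 \frac{\sqrt{47}}{47} = 2395 \cdot \frac{1}{240} + \frac{3254 \sqrt{47}}{47} = \frac{479}{48} + \frac{3254 \sqrt{47}}{47}$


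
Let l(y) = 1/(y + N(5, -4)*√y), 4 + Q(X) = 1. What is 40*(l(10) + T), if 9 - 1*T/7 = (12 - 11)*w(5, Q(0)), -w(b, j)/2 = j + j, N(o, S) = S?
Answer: -2540/3 - 8*√10/3 ≈ -855.10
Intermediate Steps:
Q(X) = -3 (Q(X) = -4 + 1 = -3)
w(b, j) = -4*j (w(b, j) = -2*(j + j) = -4*j)
T = -21 (T = 63 - 7*(12 - 11)*(-4*(-3)) = 63 - 7*12 = 63 - 84 = -21)
l(y) = 1/(y - 4*√y)
40*(l(10) + T) = 40*(1/(10 - 4*√10) - 21) = 40*(-21 + 1/(10 - 4*√10)) = -840 + 40/(10 - 4*√10)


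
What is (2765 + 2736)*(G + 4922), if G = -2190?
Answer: 15028732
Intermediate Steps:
(2765 + 2736)*(G + 4922) = (2765 + 2736)*(-2190 + 4922) = 5501*2732 = 15028732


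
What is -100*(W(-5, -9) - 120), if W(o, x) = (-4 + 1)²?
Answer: 11100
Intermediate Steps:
W(o, x) = 9 (W(o, x) = (-3)² = 9)
-100*(W(-5, -9) - 120) = -100*(9 - 120) = -100*(-111) = 11100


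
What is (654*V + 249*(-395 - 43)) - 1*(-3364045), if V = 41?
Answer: 3281797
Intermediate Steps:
(654*V + 249*(-395 - 43)) - 1*(-3364045) = (654*41 + 249*(-395 - 43)) - 1*(-3364045) = (26814 + 249*(-438)) + 3364045 = (26814 - 109062) + 3364045 = -82248 + 3364045 = 3281797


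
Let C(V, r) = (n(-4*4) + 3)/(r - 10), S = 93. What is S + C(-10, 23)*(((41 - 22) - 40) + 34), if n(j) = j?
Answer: 80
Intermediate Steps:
C(V, r) = -13/(-10 + r) (C(V, r) = (-4*4 + 3)/(r - 10) = (-16 + 3)/(-10 + r) = -13/(-10 + r))
S + C(-10, 23)*(((41 - 22) - 40) + 34) = 93 + (-13/(-10 + 23))*(((41 - 22) - 40) + 34) = 93 + (-13/13)*((19 - 40) + 34) = 93 + (-13*1/13)*(-21 + 34) = 93 - 1*13 = 93 - 13 = 80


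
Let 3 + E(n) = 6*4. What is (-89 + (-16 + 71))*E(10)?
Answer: -714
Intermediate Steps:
E(n) = 21 (E(n) = -3 + 6*4 = -3 + 24 = 21)
(-89 + (-16 + 71))*E(10) = (-89 + (-16 + 71))*21 = (-89 + 55)*21 = -34*21 = -714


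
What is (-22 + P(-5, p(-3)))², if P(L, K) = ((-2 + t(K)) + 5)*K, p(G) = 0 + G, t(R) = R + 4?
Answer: 1156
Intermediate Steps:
t(R) = 4 + R
p(G) = G
P(L, K) = K*(7 + K) (P(L, K) = ((-2 + (4 + K)) + 5)*K = ((2 + K) + 5)*K = (7 + K)*K = K*(7 + K))
(-22 + P(-5, p(-3)))² = (-22 - 3*(7 - 3))² = (-22 - 3*4)² = (-22 - 12)² = (-34)² = 1156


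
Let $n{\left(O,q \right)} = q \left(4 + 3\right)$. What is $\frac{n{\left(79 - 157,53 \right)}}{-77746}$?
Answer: $- \frac{371}{77746} \approx -0.0047719$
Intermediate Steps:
$n{\left(O,q \right)} = 7 q$ ($n{\left(O,q \right)} = q 7 = 7 q$)
$\frac{n{\left(79 - 157,53 \right)}}{-77746} = \frac{7 \cdot 53}{-77746} = 371 \left(- \frac{1}{77746}\right) = - \frac{371}{77746}$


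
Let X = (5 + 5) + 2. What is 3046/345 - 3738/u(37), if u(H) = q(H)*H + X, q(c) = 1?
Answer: -162908/2415 ≈ -67.457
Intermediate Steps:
X = 12 (X = 10 + 2 = 12)
u(H) = 12 + H (u(H) = 1*H + 12 = H + 12 = 12 + H)
3046/345 - 3738/u(37) = 3046/345 - 3738/(12 + 37) = 3046*(1/345) - 3738/49 = 3046/345 - 3738*1/49 = 3046/345 - 534/7 = -162908/2415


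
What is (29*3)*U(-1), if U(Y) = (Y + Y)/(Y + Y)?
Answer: 87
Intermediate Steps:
U(Y) = 1 (U(Y) = (2*Y)/((2*Y)) = (2*Y)*(1/(2*Y)) = 1)
(29*3)*U(-1) = (29*3)*1 = 87*1 = 87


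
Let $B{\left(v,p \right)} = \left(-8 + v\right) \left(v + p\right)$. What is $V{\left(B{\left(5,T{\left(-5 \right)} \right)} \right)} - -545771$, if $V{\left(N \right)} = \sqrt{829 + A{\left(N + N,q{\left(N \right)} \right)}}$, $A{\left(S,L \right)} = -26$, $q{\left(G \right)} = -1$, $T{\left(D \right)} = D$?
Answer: $545771 + \sqrt{803} \approx 5.458 \cdot 10^{5}$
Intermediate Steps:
$B{\left(v,p \right)} = \left(-8 + v\right) \left(p + v\right)$
$V{\left(N \right)} = \sqrt{803}$ ($V{\left(N \right)} = \sqrt{829 - 26} = \sqrt{803}$)
$V{\left(B{\left(5,T{\left(-5 \right)} \right)} \right)} - -545771 = \sqrt{803} - -545771 = \sqrt{803} + 545771 = 545771 + \sqrt{803}$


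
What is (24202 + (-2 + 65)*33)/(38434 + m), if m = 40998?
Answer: 26281/79432 ≈ 0.33086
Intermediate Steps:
(24202 + (-2 + 65)*33)/(38434 + m) = (24202 + (-2 + 65)*33)/(38434 + 40998) = (24202 + 63*33)/79432 = (24202 + 2079)*(1/79432) = 26281*(1/79432) = 26281/79432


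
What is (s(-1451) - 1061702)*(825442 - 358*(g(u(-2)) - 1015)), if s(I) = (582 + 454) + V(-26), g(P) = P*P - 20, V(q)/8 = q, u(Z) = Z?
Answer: -1267256427960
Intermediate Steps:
V(q) = 8*q
g(P) = -20 + P² (g(P) = P² - 20 = -20 + P²)
s(I) = 828 (s(I) = (582 + 454) + 8*(-26) = 1036 - 208 = 828)
(s(-1451) - 1061702)*(825442 - 358*(g(u(-2)) - 1015)) = (828 - 1061702)*(825442 - 358*((-20 + (-2)²) - 1015)) = -1060874*(825442 - 358*((-20 + 4) - 1015)) = -1060874*(825442 - 358*(-16 - 1015)) = -1060874*(825442 - 358*(-1031)) = -1060874*(825442 + 369098) = -1060874*1194540 = -1267256427960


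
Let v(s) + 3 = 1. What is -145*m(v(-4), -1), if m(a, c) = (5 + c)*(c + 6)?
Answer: -2900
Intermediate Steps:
v(s) = -2 (v(s) = -3 + 1 = -2)
m(a, c) = (5 + c)*(6 + c)
-145*m(v(-4), -1) = -145*(30 + (-1)**2 + 11*(-1)) = -145*(30 + 1 - 11) = -145*20 = -2900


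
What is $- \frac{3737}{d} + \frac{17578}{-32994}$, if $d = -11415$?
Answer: $- \frac{274306}{1335555} \approx -0.20539$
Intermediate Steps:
$- \frac{3737}{d} + \frac{17578}{-32994} = - \frac{3737}{-11415} + \frac{17578}{-32994} = \left(-3737\right) \left(- \frac{1}{11415}\right) + 17578 \left(- \frac{1}{32994}\right) = \frac{3737}{11415} - \frac{187}{351} = - \frac{274306}{1335555}$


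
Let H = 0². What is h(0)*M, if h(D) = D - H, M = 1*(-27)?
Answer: 0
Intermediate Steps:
M = -27
H = 0
h(D) = D (h(D) = D - 1*0 = D + 0 = D)
h(0)*M = 0*(-27) = 0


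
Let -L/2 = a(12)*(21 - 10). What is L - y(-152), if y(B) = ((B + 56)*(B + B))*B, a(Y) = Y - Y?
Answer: 4435968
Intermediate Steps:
a(Y) = 0
y(B) = 2*B²*(56 + B) (y(B) = ((56 + B)*(2*B))*B = (2*B*(56 + B))*B = 2*B²*(56 + B))
L = 0 (L = -0*(21 - 10) = -0*11 = -2*0 = 0)
L - y(-152) = 0 - 2*(-152)²*(56 - 152) = 0 - 2*23104*(-96) = 0 - 1*(-4435968) = 0 + 4435968 = 4435968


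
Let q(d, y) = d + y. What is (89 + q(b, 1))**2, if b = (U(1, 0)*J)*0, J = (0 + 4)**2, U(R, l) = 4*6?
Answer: 8100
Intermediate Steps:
U(R, l) = 24
J = 16 (J = 4**2 = 16)
b = 0 (b = (24*16)*0 = 384*0 = 0)
(89 + q(b, 1))**2 = (89 + (0 + 1))**2 = (89 + 1)**2 = 90**2 = 8100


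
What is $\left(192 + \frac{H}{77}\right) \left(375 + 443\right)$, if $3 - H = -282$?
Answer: $\frac{12326442}{77} \approx 1.6008 \cdot 10^{5}$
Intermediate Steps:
$H = 285$ ($H = 3 - -282 = 3 + 282 = 285$)
$\left(192 + \frac{H}{77}\right) \left(375 + 443\right) = \left(192 + \frac{285}{77}\right) \left(375 + 443\right) = \left(192 + 285 \cdot \frac{1}{77}\right) 818 = \left(192 + \frac{285}{77}\right) 818 = \frac{15069}{77} \cdot 818 = \frac{12326442}{77}$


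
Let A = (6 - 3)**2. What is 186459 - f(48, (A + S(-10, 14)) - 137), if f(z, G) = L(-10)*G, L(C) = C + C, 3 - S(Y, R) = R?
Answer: 183679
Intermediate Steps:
S(Y, R) = 3 - R
L(C) = 2*C
A = 9 (A = 3**2 = 9)
f(z, G) = -20*G (f(z, G) = (2*(-10))*G = -20*G)
186459 - f(48, (A + S(-10, 14)) - 137) = 186459 - (-20)*((9 + (3 - 1*14)) - 137) = 186459 - (-20)*((9 + (3 - 14)) - 137) = 186459 - (-20)*((9 - 11) - 137) = 186459 - (-20)*(-2 - 137) = 186459 - (-20)*(-139) = 186459 - 1*2780 = 186459 - 2780 = 183679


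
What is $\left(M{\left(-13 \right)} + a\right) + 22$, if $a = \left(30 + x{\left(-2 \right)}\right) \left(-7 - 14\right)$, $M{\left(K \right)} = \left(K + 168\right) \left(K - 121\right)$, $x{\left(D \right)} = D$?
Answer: $-21336$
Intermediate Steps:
$M{\left(K \right)} = \left(-121 + K\right) \left(168 + K\right)$ ($M{\left(K \right)} = \left(168 + K\right) \left(-121 + K\right) = \left(-121 + K\right) \left(168 + K\right)$)
$a = -588$ ($a = \left(30 - 2\right) \left(-7 - 14\right) = 28 \left(-7 - 14\right) = 28 \left(-21\right) = -588$)
$\left(M{\left(-13 \right)} + a\right) + 22 = \left(\left(-20328 + \left(-13\right)^{2} + 47 \left(-13\right)\right) - 588\right) + 22 = \left(\left(-20328 + 169 - 611\right) - 588\right) + 22 = \left(-20770 - 588\right) + 22 = -21358 + 22 = -21336$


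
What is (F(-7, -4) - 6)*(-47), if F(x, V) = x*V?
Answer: -1034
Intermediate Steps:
F(x, V) = V*x
(F(-7, -4) - 6)*(-47) = (-4*(-7) - 6)*(-47) = (28 - 6)*(-47) = 22*(-47) = -1034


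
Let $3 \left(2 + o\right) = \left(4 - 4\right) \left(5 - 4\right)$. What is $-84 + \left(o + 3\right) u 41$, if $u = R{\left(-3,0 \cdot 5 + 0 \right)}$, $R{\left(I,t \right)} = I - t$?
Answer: $-207$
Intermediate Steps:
$u = -3$ ($u = -3 - \left(0 \cdot 5 + 0\right) = -3 - \left(0 + 0\right) = -3 - 0 = -3 + 0 = -3$)
$o = -2$ ($o = -2 + \frac{\left(4 - 4\right) \left(5 - 4\right)}{3} = -2 + \frac{0 \cdot 1}{3} = -2 + \frac{1}{3} \cdot 0 = -2 + 0 = -2$)
$-84 + \left(o + 3\right) u 41 = -84 + \left(-2 + 3\right) \left(-3\right) 41 = -84 + 1 \left(-3\right) 41 = -84 - 123 = -207$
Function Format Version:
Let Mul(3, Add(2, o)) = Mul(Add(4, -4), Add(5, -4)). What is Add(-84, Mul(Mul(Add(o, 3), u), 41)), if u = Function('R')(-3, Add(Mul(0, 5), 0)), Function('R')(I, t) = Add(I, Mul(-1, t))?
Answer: -207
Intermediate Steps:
u = -3 (u = Add(-3, Mul(-1, Add(Mul(0, 5), 0))) = Add(-3, Mul(-1, Add(0, 0))) = Add(-3, Mul(-1, 0)) = Add(-3, 0) = -3)
o = -2 (o = Add(-2, Mul(Rational(1, 3), Mul(Add(4, -4), Add(5, -4)))) = Add(-2, Mul(Rational(1, 3), Mul(0, 1))) = Add(-2, Mul(Rational(1, 3), 0)) = Add(-2, 0) = -2)
Add(-84, Mul(Mul(Add(o, 3), u), 41)) = Add(-84, Mul(Mul(Add(-2, 3), -3), 41)) = Add(-84, Mul(Mul(1, -3), 41)) = Add(-84, Mul(-3, 41)) = Add(-84, -123) = -207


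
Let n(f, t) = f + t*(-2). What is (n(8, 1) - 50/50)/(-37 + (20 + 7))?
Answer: -1/2 ≈ -0.50000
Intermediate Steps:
n(f, t) = f - 2*t
(n(8, 1) - 50/50)/(-37 + (20 + 7)) = ((8 - 2*1) - 50/50)/(-37 + (20 + 7)) = ((8 - 2) - 50*1/50)/(-37 + 27) = (6 - 1)/(-10) = -1/10*5 = -1/2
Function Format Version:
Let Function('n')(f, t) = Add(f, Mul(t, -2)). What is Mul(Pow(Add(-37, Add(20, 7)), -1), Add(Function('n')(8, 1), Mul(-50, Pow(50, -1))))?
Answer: Rational(-1, 2) ≈ -0.50000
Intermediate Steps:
Function('n')(f, t) = Add(f, Mul(-2, t))
Mul(Pow(Add(-37, Add(20, 7)), -1), Add(Function('n')(8, 1), Mul(-50, Pow(50, -1)))) = Mul(Pow(Add(-37, Add(20, 7)), -1), Add(Add(8, Mul(-2, 1)), Mul(-50, Pow(50, -1)))) = Mul(Pow(Add(-37, 27), -1), Add(Add(8, -2), Mul(-50, Rational(1, 50)))) = Mul(Pow(-10, -1), Add(6, -1)) = Mul(Rational(-1, 10), 5) = Rational(-1, 2)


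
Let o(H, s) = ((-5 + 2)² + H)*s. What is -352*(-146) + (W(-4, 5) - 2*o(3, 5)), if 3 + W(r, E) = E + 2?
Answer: 51276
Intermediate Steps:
W(r, E) = -1 + E (W(r, E) = -3 + (E + 2) = -3 + (2 + E) = -1 + E)
o(H, s) = s*(9 + H) (o(H, s) = ((-3)² + H)*s = (9 + H)*s = s*(9 + H))
-352*(-146) + (W(-4, 5) - 2*o(3, 5)) = -352*(-146) + ((-1 + 5) - 10*(9 + 3)) = 51392 + (4 - 10*12) = 51392 + (4 - 2*60) = 51392 + (4 - 120) = 51392 - 116 = 51276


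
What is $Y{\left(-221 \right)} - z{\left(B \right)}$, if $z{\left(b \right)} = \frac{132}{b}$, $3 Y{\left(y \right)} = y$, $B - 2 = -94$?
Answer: $- \frac{4984}{69} \approx -72.232$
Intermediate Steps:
$B = -92$ ($B = 2 - 94 = -92$)
$Y{\left(y \right)} = \frac{y}{3}$
$Y{\left(-221 \right)} - z{\left(B \right)} = \frac{1}{3} \left(-221\right) - \frac{132}{-92} = - \frac{221}{3} - 132 \left(- \frac{1}{92}\right) = - \frac{221}{3} - - \frac{33}{23} = - \frac{221}{3} + \frac{33}{23} = - \frac{4984}{69}$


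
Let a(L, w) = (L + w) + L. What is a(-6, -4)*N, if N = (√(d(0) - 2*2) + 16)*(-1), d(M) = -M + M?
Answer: 256 + 32*I ≈ 256.0 + 32.0*I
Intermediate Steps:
d(M) = 0
N = -16 - 2*I (N = (√(0 - 2*2) + 16)*(-1) = (√(0 - 4) + 16)*(-1) = (√(-4) + 16)*(-1) = (2*I + 16)*(-1) = (16 + 2*I)*(-1) = -16 - 2*I ≈ -16.0 - 2.0*I)
a(L, w) = w + 2*L
a(-6, -4)*N = (-4 + 2*(-6))*(-16 - 2*I) = (-4 - 12)*(-16 - 2*I) = -16*(-16 - 2*I) = 256 + 32*I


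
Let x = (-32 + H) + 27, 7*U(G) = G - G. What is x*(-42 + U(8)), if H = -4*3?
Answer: 714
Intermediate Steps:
H = -12
U(G) = 0 (U(G) = (G - G)/7 = (⅐)*0 = 0)
x = -17 (x = (-32 - 12) + 27 = -44 + 27 = -17)
x*(-42 + U(8)) = -17*(-42 + 0) = -17*(-42) = 714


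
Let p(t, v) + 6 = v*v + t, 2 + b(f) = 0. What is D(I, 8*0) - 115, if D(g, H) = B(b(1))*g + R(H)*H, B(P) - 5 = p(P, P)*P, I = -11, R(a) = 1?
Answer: -258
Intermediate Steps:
b(f) = -2 (b(f) = -2 + 0 = -2)
p(t, v) = -6 + t + v**2 (p(t, v) = -6 + (v*v + t) = -6 + (v**2 + t) = -6 + (t + v**2) = -6 + t + v**2)
B(P) = 5 + P*(-6 + P + P**2) (B(P) = 5 + (-6 + P + P**2)*P = 5 + P*(-6 + P + P**2))
D(g, H) = H + 13*g (D(g, H) = (5 - 2*(-6 - 2 + (-2)**2))*g + 1*H = (5 - 2*(-6 - 2 + 4))*g + H = (5 - 2*(-4))*g + H = (5 + 8)*g + H = 13*g + H = H + 13*g)
D(I, 8*0) - 115 = (8*0 + 13*(-11)) - 115 = (0 - 143) - 115 = -143 - 115 = -258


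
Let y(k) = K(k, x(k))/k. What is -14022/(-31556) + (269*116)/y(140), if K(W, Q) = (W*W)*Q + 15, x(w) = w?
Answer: 766655903/376478858 ≈ 2.0364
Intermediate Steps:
K(W, Q) = 15 + Q*W² (K(W, Q) = W²*Q + 15 = Q*W² + 15 = 15 + Q*W²)
y(k) = (15 + k³)/k (y(k) = (15 + k*k²)/k = (15 + k³)/k)
-14022/(-31556) + (269*116)/y(140) = -14022/(-31556) + (269*116)/(((15 + 140³)/140)) = -14022*(-1/31556) + 31204/(((15 + 2744000)/140)) = 7011/15778 + 31204/(((1/140)*2744015)) = 7011/15778 + 31204/(548803/28) = 7011/15778 + 31204*(28/548803) = 7011/15778 + 873712/548803 = 766655903/376478858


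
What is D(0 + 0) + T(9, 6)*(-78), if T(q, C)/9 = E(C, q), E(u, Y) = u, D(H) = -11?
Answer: -4223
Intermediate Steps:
T(q, C) = 9*C
D(0 + 0) + T(9, 6)*(-78) = -11 + (9*6)*(-78) = -11 + 54*(-78) = -11 - 4212 = -4223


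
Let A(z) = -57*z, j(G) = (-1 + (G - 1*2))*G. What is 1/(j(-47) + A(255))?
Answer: -1/12185 ≈ -8.2068e-5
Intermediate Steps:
j(G) = G*(-3 + G) (j(G) = (-1 + (G - 2))*G = (-1 + (-2 + G))*G = (-3 + G)*G = G*(-3 + G))
1/(j(-47) + A(255)) = 1/(-47*(-3 - 47) - 57*255) = 1/(-47*(-50) - 14535) = 1/(2350 - 14535) = 1/(-12185) = -1/12185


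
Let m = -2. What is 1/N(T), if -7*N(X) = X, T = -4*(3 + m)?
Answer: 7/4 ≈ 1.7500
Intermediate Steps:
T = -4 (T = -4*(3 - 2) = -4*1 = -4)
N(X) = -X/7
1/N(T) = 1/(-⅐*(-4)) = 1/(4/7) = 7/4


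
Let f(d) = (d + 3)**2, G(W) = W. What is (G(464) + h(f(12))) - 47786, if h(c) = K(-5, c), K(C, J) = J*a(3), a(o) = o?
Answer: -46647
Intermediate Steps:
f(d) = (3 + d)**2
K(C, J) = 3*J (K(C, J) = J*3 = 3*J)
h(c) = 3*c
(G(464) + h(f(12))) - 47786 = (464 + 3*(3 + 12)**2) - 47786 = (464 + 3*15**2) - 47786 = (464 + 3*225) - 47786 = (464 + 675) - 47786 = 1139 - 47786 = -46647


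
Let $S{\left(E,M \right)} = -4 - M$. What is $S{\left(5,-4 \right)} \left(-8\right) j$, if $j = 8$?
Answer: $0$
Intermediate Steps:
$S{\left(5,-4 \right)} \left(-8\right) j = \left(-4 - -4\right) \left(-8\right) 8 = \left(-4 + 4\right) \left(-8\right) 8 = 0 \left(-8\right) 8 = 0 \cdot 8 = 0$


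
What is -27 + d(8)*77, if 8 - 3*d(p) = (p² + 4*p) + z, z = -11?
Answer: -6010/3 ≈ -2003.3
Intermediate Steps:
d(p) = 19/3 - 4*p/3 - p²/3 (d(p) = 8/3 - ((p² + 4*p) - 11)/3 = 8/3 - (-11 + p² + 4*p)/3 = 8/3 + (11/3 - 4*p/3 - p²/3) = 19/3 - 4*p/3 - p²/3)
-27 + d(8)*77 = -27 + (19/3 - 4/3*8 - ⅓*8²)*77 = -27 + (19/3 - 32/3 - ⅓*64)*77 = -27 + (19/3 - 32/3 - 64/3)*77 = -27 - 77/3*77 = -27 - 5929/3 = -6010/3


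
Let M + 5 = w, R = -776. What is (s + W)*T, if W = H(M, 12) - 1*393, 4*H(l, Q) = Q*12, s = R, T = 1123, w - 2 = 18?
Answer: -1272359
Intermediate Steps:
w = 20 (w = 2 + 18 = 20)
M = 15 (M = -5 + 20 = 15)
s = -776
H(l, Q) = 3*Q (H(l, Q) = (Q*12)/4 = (12*Q)/4 = 3*Q)
W = -357 (W = 3*12 - 1*393 = 36 - 393 = -357)
(s + W)*T = (-776 - 357)*1123 = -1133*1123 = -1272359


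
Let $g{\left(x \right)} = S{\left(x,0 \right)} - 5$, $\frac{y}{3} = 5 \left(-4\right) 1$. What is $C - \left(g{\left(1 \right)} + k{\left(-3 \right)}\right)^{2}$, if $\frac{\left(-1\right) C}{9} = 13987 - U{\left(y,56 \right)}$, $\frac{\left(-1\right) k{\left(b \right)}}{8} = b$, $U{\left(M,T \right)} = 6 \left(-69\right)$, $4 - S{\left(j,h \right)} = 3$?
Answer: $-130009$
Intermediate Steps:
$S{\left(j,h \right)} = 1$ ($S{\left(j,h \right)} = 4 - 3 = 1$)
$y = -60$ ($y = 3 \cdot 5 \left(-4\right) 1 = 3 \left(\left(-20\right) 1\right) = 3 \left(-20\right) = -60$)
$U{\left(M,T \right)} = -414$
$k{\left(b \right)} = - 8 b$
$g{\left(x \right)} = -4$ ($g{\left(x \right)} = 1 - 5 = -4$)
$C = -129609$ ($C = - 9 \left(13987 - -414\right) = - 9 \left(13987 + 414\right) = \left(-9\right) 14401 = -129609$)
$C - \left(g{\left(1 \right)} + k{\left(-3 \right)}\right)^{2} = -129609 - \left(-4 - -24\right)^{2} = -129609 - \left(-4 + 24\right)^{2} = -129609 - 20^{2} = -129609 - 400 = -130009$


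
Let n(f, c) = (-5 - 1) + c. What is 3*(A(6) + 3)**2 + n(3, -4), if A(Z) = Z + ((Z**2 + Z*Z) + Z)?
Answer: 22697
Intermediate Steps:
A(Z) = 2*Z + 2*Z**2 (A(Z) = Z + ((Z**2 + Z**2) + Z) = Z + (2*Z**2 + Z) = Z + (Z + 2*Z**2) = 2*Z + 2*Z**2)
n(f, c) = -6 + c
3*(A(6) + 3)**2 + n(3, -4) = 3*(2*6*(1 + 6) + 3)**2 + (-6 - 4) = 3*(2*6*7 + 3)**2 - 10 = 3*(84 + 3)**2 - 10 = 3*87**2 - 10 = 3*7569 - 10 = 22707 - 10 = 22697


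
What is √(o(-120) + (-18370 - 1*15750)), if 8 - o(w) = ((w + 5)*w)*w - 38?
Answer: 3*√180214 ≈ 1273.5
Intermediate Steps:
o(w) = 46 - w²*(5 + w) (o(w) = 8 - (((w + 5)*w)*w - 38) = 8 - (((5 + w)*w)*w - 38) = 8 - ((w*(5 + w))*w - 38) = 8 - (w²*(5 + w) - 38) = 8 - (-38 + w²*(5 + w)) = 8 + (38 - w²*(5 + w)) = 46 - w²*(5 + w))
√(o(-120) + (-18370 - 1*15750)) = √((46 - 1*(-120)³ - 5*(-120)²) + (-18370 - 1*15750)) = √((46 - 1*(-1728000) - 5*14400) + (-18370 - 15750)) = √((46 + 1728000 - 72000) - 34120) = √(1656046 - 34120) = √1621926 = 3*√180214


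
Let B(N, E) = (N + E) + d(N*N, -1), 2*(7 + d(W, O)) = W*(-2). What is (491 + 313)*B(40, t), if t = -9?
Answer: -1267104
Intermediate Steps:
d(W, O) = -7 - W (d(W, O) = -7 + (W*(-2))/2 = -7 + (-2*W)/2 = -7 - W)
B(N, E) = -7 + E + N - N² (B(N, E) = (N + E) + (-7 - N*N) = (E + N) + (-7 - N²) = -7 + E + N - N²)
(491 + 313)*B(40, t) = (491 + 313)*(-7 - 9 + 40 - 1*40²) = 804*(-7 - 9 + 40 - 1*1600) = 804*(-7 - 9 + 40 - 1600) = 804*(-1576) = -1267104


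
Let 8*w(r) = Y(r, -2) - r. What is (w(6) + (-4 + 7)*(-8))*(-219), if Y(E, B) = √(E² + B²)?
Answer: 21681/4 - 219*√10/4 ≈ 5247.1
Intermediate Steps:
Y(E, B) = √(B² + E²)
w(r) = -r/8 + √(4 + r²)/8 (w(r) = (√((-2)² + r²) - r)/8 = (√(4 + r²) - r)/8 = -r/8 + √(4 + r²)/8)
(w(6) + (-4 + 7)*(-8))*(-219) = ((-⅛*6 + √(4 + 6²)/8) + (-4 + 7)*(-8))*(-219) = ((-¾ + √(4 + 36)/8) + 3*(-8))*(-219) = ((-¾ + √40/8) - 24)*(-219) = ((-¾ + (2*√10)/8) - 24)*(-219) = ((-¾ + √10/4) - 24)*(-219) = (-99/4 + √10/4)*(-219) = 21681/4 - 219*√10/4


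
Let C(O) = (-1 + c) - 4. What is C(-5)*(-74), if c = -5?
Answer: 740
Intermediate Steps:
C(O) = -10 (C(O) = (-1 - 5) - 4 = -6 - 4 = -10)
C(-5)*(-74) = -10*(-74) = 740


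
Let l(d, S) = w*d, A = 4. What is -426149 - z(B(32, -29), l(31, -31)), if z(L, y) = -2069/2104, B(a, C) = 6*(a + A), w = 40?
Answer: -896615427/2104 ≈ -4.2615e+5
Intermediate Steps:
l(d, S) = 40*d
B(a, C) = 24 + 6*a (B(a, C) = 6*(a + 4) = 6*(4 + a) = 24 + 6*a)
z(L, y) = -2069/2104 (z(L, y) = -2069*1/2104 = -2069/2104)
-426149 - z(B(32, -29), l(31, -31)) = -426149 - 1*(-2069/2104) = -426149 + 2069/2104 = -896615427/2104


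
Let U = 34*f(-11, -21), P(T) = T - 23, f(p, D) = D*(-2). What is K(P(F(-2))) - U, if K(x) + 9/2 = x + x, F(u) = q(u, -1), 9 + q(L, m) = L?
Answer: -3001/2 ≈ -1500.5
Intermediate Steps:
q(L, m) = -9 + L
F(u) = -9 + u
f(p, D) = -2*D
P(T) = -23 + T
K(x) = -9/2 + 2*x (K(x) = -9/2 + (x + x) = -9/2 + 2*x)
U = 1428 (U = 34*(-2*(-21)) = 34*42 = 1428)
K(P(F(-2))) - U = (-9/2 + 2*(-23 + (-9 - 2))) - 1*1428 = (-9/2 + 2*(-23 - 11)) - 1428 = (-9/2 + 2*(-34)) - 1428 = (-9/2 - 68) - 1428 = -145/2 - 1428 = -3001/2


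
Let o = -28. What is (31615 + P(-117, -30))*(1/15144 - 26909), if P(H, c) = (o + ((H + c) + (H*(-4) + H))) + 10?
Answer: -12959222170895/15144 ≈ -8.5573e+8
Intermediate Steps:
P(H, c) = -18 + c - 2*H (P(H, c) = (-28 + ((H + c) + (H*(-4) + H))) + 10 = (-28 + ((H + c) + (-4*H + H))) + 10 = (-28 + ((H + c) - 3*H)) + 10 = (-28 + (c - 2*H)) + 10 = (-28 + c - 2*H) + 10 = -18 + c - 2*H)
(31615 + P(-117, -30))*(1/15144 - 26909) = (31615 + (-18 - 30 - 2*(-117)))*(1/15144 - 26909) = (31615 + (-18 - 30 + 234))*(1/15144 - 26909) = (31615 + 186)*(-407509895/15144) = 31801*(-407509895/15144) = -12959222170895/15144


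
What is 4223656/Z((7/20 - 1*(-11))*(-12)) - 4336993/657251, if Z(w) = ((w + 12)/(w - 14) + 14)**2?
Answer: 1565130241064206231/81491384869475 ≈ 19206.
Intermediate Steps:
Z(w) = (14 + (12 + w)/(-14 + w))**2 (Z(w) = ((12 + w)/(-14 + w) + 14)**2 = (14 + (12 + w)/(-14 + w))**2)
4223656/Z((7/20 - 1*(-11))*(-12)) - 4336993/657251 = 4223656/(((-184 + 15*((7/20 - 1*(-11))*(-12)))**2/(-14 + (7/20 - 1*(-11))*(-12))**2)) - 4336993/657251 = 4223656/(((-184 + 15*((7*(1/20) + 11)*(-12)))**2/(-14 + (7*(1/20) + 11)*(-12))**2)) - 4336993*1/657251 = 4223656/(((-184 + 15*((7/20 + 11)*(-12)))**2/(-14 + (7/20 + 11)*(-12))**2)) - 4336993/657251 = 4223656/(((-184 + 15*((227/20)*(-12)))**2/(-14 + (227/20)*(-12))**2)) - 4336993/657251 = 4223656/(((-184 + 15*(-681/5))**2/(-14 - 681/5)**2)) - 4336993/657251 = 4223656/(((-184 - 2043)**2/(-751/5)**2)) - 4336993/657251 = 4223656/(((-2227)**2*(25/564001))) - 4336993/657251 = 4223656/((4959529*(25/564001))) - 4336993/657251 = 4223656/(123988225/564001) - 4336993/657251 = 4223656*(564001/123988225) - 4336993/657251 = 2382146207656/123988225 - 4336993/657251 = 1565130241064206231/81491384869475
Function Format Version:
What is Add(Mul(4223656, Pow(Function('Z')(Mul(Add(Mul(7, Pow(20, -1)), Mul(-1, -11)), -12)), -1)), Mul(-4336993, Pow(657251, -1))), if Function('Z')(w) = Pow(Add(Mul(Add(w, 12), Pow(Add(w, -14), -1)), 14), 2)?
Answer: Rational(1565130241064206231, 81491384869475) ≈ 19206.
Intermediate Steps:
Function('Z')(w) = Pow(Add(14, Mul(Pow(Add(-14, w), -1), Add(12, w))), 2) (Function('Z')(w) = Pow(Add(Mul(Add(12, w), Pow(Add(-14, w), -1)), 14), 2) = Pow(Add(Mul(Pow(Add(-14, w), -1), Add(12, w)), 14), 2) = Pow(Add(14, Mul(Pow(Add(-14, w), -1), Add(12, w))), 2))
Add(Mul(4223656, Pow(Function('Z')(Mul(Add(Mul(7, Pow(20, -1)), Mul(-1, -11)), -12)), -1)), Mul(-4336993, Pow(657251, -1))) = Add(Mul(4223656, Pow(Mul(Pow(Add(-184, Mul(15, Mul(Add(Mul(7, Pow(20, -1)), Mul(-1, -11)), -12))), 2), Pow(Add(-14, Mul(Add(Mul(7, Pow(20, -1)), Mul(-1, -11)), -12)), -2)), -1)), Mul(-4336993, Pow(657251, -1))) = Add(Mul(4223656, Pow(Mul(Pow(Add(-184, Mul(15, Mul(Add(Mul(7, Rational(1, 20)), 11), -12))), 2), Pow(Add(-14, Mul(Add(Mul(7, Rational(1, 20)), 11), -12)), -2)), -1)), Mul(-4336993, Rational(1, 657251))) = Add(Mul(4223656, Pow(Mul(Pow(Add(-184, Mul(15, Mul(Add(Rational(7, 20), 11), -12))), 2), Pow(Add(-14, Mul(Add(Rational(7, 20), 11), -12)), -2)), -1)), Rational(-4336993, 657251)) = Add(Mul(4223656, Pow(Mul(Pow(Add(-184, Mul(15, Mul(Rational(227, 20), -12))), 2), Pow(Add(-14, Mul(Rational(227, 20), -12)), -2)), -1)), Rational(-4336993, 657251)) = Add(Mul(4223656, Pow(Mul(Pow(Add(-184, Mul(15, Rational(-681, 5))), 2), Pow(Add(-14, Rational(-681, 5)), -2)), -1)), Rational(-4336993, 657251)) = Add(Mul(4223656, Pow(Mul(Pow(Add(-184, -2043), 2), Pow(Rational(-751, 5), -2)), -1)), Rational(-4336993, 657251)) = Add(Mul(4223656, Pow(Mul(Pow(-2227, 2), Rational(25, 564001)), -1)), Rational(-4336993, 657251)) = Add(Mul(4223656, Pow(Mul(4959529, Rational(25, 564001)), -1)), Rational(-4336993, 657251)) = Add(Mul(4223656, Pow(Rational(123988225, 564001), -1)), Rational(-4336993, 657251)) = Add(Mul(4223656, Rational(564001, 123988225)), Rational(-4336993, 657251)) = Add(Rational(2382146207656, 123988225), Rational(-4336993, 657251)) = Rational(1565130241064206231, 81491384869475)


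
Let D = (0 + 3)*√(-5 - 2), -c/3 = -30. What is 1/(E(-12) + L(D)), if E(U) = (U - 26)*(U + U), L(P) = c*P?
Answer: -I/(-912*I + 270*√7) ≈ 0.00067956 - 0.00053229*I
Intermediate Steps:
c = 90 (c = -3*(-30) = 90)
D = 3*I*√7 (D = 3*√(-7) = 3*(I*√7) = 3*I*√7 ≈ 7.9373*I)
L(P) = 90*P
E(U) = 2*U*(-26 + U) (E(U) = (-26 + U)*(2*U) = 2*U*(-26 + U))
1/(E(-12) + L(D)) = 1/(2*(-12)*(-26 - 12) + 90*(3*I*√7)) = 1/(2*(-12)*(-38) + 270*I*√7) = 1/(912 + 270*I*√7)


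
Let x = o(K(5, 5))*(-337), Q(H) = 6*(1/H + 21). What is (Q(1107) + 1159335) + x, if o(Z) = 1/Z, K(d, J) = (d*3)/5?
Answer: 427799660/369 ≈ 1.1593e+6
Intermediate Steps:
K(d, J) = 3*d/5 (K(d, J) = (3*d)*(1/5) = 3*d/5)
Q(H) = 126 + 6/H (Q(H) = 6*(1/H + 21) = 6*(21 + 1/H) = 126 + 6/H)
x = -337/3 (x = -337/((3/5)*5) = -337/3 ≈ -112.33)
(Q(1107) + 1159335) + x = ((126 + 6/1107) + 1159335) - 337/3 = ((126 + 6*(1/1107)) + 1159335) - 337/3 = ((126 + 2/369) + 1159335) - 337/3 = (46496/369 + 1159335) - 337/3 = 427841111/369 - 337/3 = 427799660/369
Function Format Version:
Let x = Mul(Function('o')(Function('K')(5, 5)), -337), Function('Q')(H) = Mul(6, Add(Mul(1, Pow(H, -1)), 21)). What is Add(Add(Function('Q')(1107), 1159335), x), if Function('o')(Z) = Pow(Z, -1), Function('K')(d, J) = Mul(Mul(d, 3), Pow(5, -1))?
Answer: Rational(427799660, 369) ≈ 1.1593e+6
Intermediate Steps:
Function('K')(d, J) = Mul(Rational(3, 5), d) (Function('K')(d, J) = Mul(Mul(3, d), Rational(1, 5)) = Mul(Rational(3, 5), d))
Function('Q')(H) = Add(126, Mul(6, Pow(H, -1))) (Function('Q')(H) = Mul(6, Add(Pow(H, -1), 21)) = Mul(6, Add(21, Pow(H, -1))) = Add(126, Mul(6, Pow(H, -1))))
x = Rational(-337, 3) (x = Mul(Pow(Mul(Rational(3, 5), 5), -1), -337) = Mul(Pow(3, -1), -337) = Mul(Rational(1, 3), -337) = Rational(-337, 3) ≈ -112.33)
Add(Add(Function('Q')(1107), 1159335), x) = Add(Add(Add(126, Mul(6, Pow(1107, -1))), 1159335), Rational(-337, 3)) = Add(Add(Add(126, Mul(6, Rational(1, 1107))), 1159335), Rational(-337, 3)) = Add(Add(Add(126, Rational(2, 369)), 1159335), Rational(-337, 3)) = Add(Add(Rational(46496, 369), 1159335), Rational(-337, 3)) = Add(Rational(427841111, 369), Rational(-337, 3)) = Rational(427799660, 369)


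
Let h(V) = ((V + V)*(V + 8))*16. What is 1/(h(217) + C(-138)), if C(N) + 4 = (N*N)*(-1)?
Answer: 1/1543352 ≈ 6.4794e-7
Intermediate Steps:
C(N) = -4 - N² (C(N) = -4 + (N*N)*(-1) = -4 + N²*(-1) = -4 - N²)
h(V) = 32*V*(8 + V) (h(V) = ((2*V)*(8 + V))*16 = (2*V*(8 + V))*16 = 32*V*(8 + V))
1/(h(217) + C(-138)) = 1/(32*217*(8 + 217) + (-4 - 1*(-138)²)) = 1/(32*217*225 + (-4 - 1*19044)) = 1/(1562400 + (-4 - 19044)) = 1/(1562400 - 19048) = 1/1543352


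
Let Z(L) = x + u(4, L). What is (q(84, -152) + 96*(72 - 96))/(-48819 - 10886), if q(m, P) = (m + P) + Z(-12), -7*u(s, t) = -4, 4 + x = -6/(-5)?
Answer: 83098/2089675 ≈ 0.039766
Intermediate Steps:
x = -14/5 (x = -4 - 6/(-5) = -4 - 6*(-1/5) = -4 + 6/5 = -14/5 ≈ -2.8000)
u(s, t) = 4/7 (u(s, t) = -1/7*(-4) = 4/7)
Z(L) = -78/35 (Z(L) = -14/5 + 4/7 = -78/35)
q(m, P) = -78/35 + P + m (q(m, P) = (m + P) - 78/35 = (P + m) - 78/35 = -78/35 + P + m)
(q(84, -152) + 96*(72 - 96))/(-48819 - 10886) = ((-78/35 - 152 + 84) + 96*(72 - 96))/(-48819 - 10886) = (-2458/35 + 96*(-24))/(-59705) = (-2458/35 - 2304)*(-1/59705) = -83098/35*(-1/59705) = 83098/2089675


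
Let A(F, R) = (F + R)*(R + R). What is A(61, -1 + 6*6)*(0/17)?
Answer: 0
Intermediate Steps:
A(F, R) = 2*R*(F + R) (A(F, R) = (F + R)*(2*R) = 2*R*(F + R))
A(61, -1 + 6*6)*(0/17) = (2*(-1 + 6*6)*(61 + (-1 + 6*6)))*(0/17) = (2*(-1 + 36)*(61 + (-1 + 36)))*(0*(1/17)) = (2*35*(61 + 35))*0 = (2*35*96)*0 = 6720*0 = 0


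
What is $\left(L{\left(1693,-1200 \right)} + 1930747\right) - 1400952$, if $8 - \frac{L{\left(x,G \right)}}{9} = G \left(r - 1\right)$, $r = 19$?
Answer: $724267$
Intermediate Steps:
$L{\left(x,G \right)} = 72 - 162 G$ ($L{\left(x,G \right)} = 72 - 9 G \left(19 - 1\right) = 72 - 9 G 18 = 72 - 9 \cdot 18 G = 72 - 162 G$)
$\left(L{\left(1693,-1200 \right)} + 1930747\right) - 1400952 = \left(\left(72 - -194400\right) + 1930747\right) - 1400952 = \left(\left(72 + 194400\right) + 1930747\right) - 1400952 = \left(194472 + 1930747\right) - 1400952 = 2125219 - 1400952 = 724267$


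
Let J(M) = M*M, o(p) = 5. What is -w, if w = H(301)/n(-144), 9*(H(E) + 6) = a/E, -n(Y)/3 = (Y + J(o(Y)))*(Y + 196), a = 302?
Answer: 3988/12572469 ≈ 0.00031720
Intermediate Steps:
J(M) = M²
n(Y) = -3*(25 + Y)*(196 + Y) (n(Y) = -3*(Y + 5²)*(Y + 196) = -3*(Y + 25)*(196 + Y) = -3*(25 + Y)*(196 + Y))
H(E) = -6 + 302/(9*E) (H(E) = -6 + (302/E)/9 = -6 + 302/(9*E))
w = -3988/12572469 (w = (-6 + (302/9)/301)/(-14700 - 663*(-144) - 3*(-144)²) = (-6 + (302/9)*(1/301))/(-14700 + 95472 - 3*20736) = (-6 + 302/2709)/(-14700 + 95472 - 62208) = -15952/2709/18564 = -15952/2709*1/18564 = -3988/12572469 ≈ -0.00031720)
-w = -1*(-3988/12572469) = 3988/12572469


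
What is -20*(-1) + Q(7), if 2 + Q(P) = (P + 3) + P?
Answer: 35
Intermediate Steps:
Q(P) = 1 + 2*P (Q(P) = -2 + ((P + 3) + P) = -2 + ((3 + P) + P) = -2 + (3 + 2*P) = 1 + 2*P)
-20*(-1) + Q(7) = -20*(-1) + (1 + 2*7) = 20 + (1 + 14) = 20 + 15 = 35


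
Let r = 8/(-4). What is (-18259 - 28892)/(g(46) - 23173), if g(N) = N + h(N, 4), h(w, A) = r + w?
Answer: 47151/23083 ≈ 2.0427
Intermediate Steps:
r = -2 (r = 8*(-1/4) = -2)
h(w, A) = -2 + w
g(N) = -2 + 2*N (g(N) = N + (-2 + N) = -2 + 2*N)
(-18259 - 28892)/(g(46) - 23173) = (-18259 - 28892)/((-2 + 2*46) - 23173) = -47151/((-2 + 92) - 23173) = -47151/(90 - 23173) = -47151/(-23083) = -47151*(-1/23083) = 47151/23083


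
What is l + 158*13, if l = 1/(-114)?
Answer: 234155/114 ≈ 2054.0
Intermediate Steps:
l = -1/114 ≈ -0.0087719
l + 158*13 = -1/114 + 158*13 = -1/114 + 2054 = 234155/114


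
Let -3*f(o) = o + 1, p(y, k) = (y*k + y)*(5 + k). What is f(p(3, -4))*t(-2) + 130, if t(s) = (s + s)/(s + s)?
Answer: 398/3 ≈ 132.67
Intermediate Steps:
t(s) = 1 (t(s) = (2*s)/((2*s)) = (2*s)*(1/(2*s)) = 1)
p(y, k) = (5 + k)*(y + k*y) (p(y, k) = (k*y + y)*(5 + k) = (y + k*y)*(5 + k) = (5 + k)*(y + k*y))
f(o) = -⅓ - o/3 (f(o) = -(o + 1)/3 = -(1 + o)/3 = -⅓ - o/3)
f(p(3, -4))*t(-2) + 130 = (-⅓ - (5 + (-4)² + 6*(-4)))*1 + 130 = (-⅓ - (5 + 16 - 24))*1 + 130 = (-⅓ - (-3))*1 + 130 = (-⅓ - ⅓*(-9))*1 + 130 = (-⅓ + 3)*1 + 130 = (8/3)*1 + 130 = 8/3 + 130 = 398/3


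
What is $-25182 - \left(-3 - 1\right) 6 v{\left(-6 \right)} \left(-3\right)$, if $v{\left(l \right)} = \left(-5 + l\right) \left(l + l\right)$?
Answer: $-34686$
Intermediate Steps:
$v{\left(l \right)} = 2 l \left(-5 + l\right)$ ($v{\left(l \right)} = \left(-5 + l\right) 2 l = 2 l \left(-5 + l\right)$)
$-25182 - \left(-3 - 1\right) 6 v{\left(-6 \right)} \left(-3\right) = -25182 - \left(-3 - 1\right) 6 \cdot 2 \left(-6\right) \left(-5 - 6\right) \left(-3\right) = -25182 - \left(-4\right) 6 \cdot 2 \left(-6\right) \left(-11\right) \left(-3\right) = -25182 - \left(-24\right) 132 \left(-3\right) = -25182 - \left(-3168\right) \left(-3\right) = -25182 - 9504 = -34686$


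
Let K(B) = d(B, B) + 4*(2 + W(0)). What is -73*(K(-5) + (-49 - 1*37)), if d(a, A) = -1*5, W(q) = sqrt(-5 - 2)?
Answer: 6059 - 292*I*sqrt(7) ≈ 6059.0 - 772.56*I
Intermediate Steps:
W(q) = I*sqrt(7) (W(q) = sqrt(-7) = I*sqrt(7))
d(a, A) = -5
K(B) = 3 + 4*I*sqrt(7) (K(B) = -5 + 4*(2 + I*sqrt(7)) = -5 + (8 + 4*I*sqrt(7)) = 3 + 4*I*sqrt(7))
-73*(K(-5) + (-49 - 1*37)) = -73*((3 + 4*I*sqrt(7)) + (-49 - 1*37)) = -73*((3 + 4*I*sqrt(7)) + (-49 - 37)) = -73*((3 + 4*I*sqrt(7)) - 86) = -73*(-83 + 4*I*sqrt(7)) = 6059 - 292*I*sqrt(7)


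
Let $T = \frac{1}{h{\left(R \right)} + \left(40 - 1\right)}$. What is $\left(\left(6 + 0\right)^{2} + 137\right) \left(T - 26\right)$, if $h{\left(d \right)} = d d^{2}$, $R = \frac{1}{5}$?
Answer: $- \frac{21910623}{4876} \approx -4493.6$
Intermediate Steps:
$R = \frac{1}{5} \approx 0.2$
$h{\left(d \right)} = d^{3}$
$T = \frac{125}{4876}$ ($T = \frac{1}{\left(\frac{1}{5}\right)^{3} + \left(40 - 1\right)} = \frac{1}{\frac{1}{125} + \left(40 - 1\right)} = \frac{1}{\frac{1}{125} + 39} = \frac{1}{\frac{4876}{125}} = \frac{125}{4876} \approx 0.025636$)
$\left(\left(6 + 0\right)^{2} + 137\right) \left(T - 26\right) = \left(\left(6 + 0\right)^{2} + 137\right) \left(\frac{125}{4876} - 26\right) = \left(6^{2} + 137\right) \left(- \frac{126651}{4876}\right) = \left(36 + 137\right) \left(- \frac{126651}{4876}\right) = 173 \left(- \frac{126651}{4876}\right) = - \frac{21910623}{4876}$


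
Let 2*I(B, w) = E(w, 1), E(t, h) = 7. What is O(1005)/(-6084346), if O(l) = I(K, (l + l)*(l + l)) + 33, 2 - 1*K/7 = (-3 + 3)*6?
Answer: -73/12168692 ≈ -5.9990e-6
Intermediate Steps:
K = 14 (K = 14 - 7*(-3 + 3)*6 = 14 - 0*6 = 14 - 7*0 = 14 + 0 = 14)
I(B, w) = 7/2 (I(B, w) = (1/2)*7 = 7/2)
O(l) = 73/2 (O(l) = 7/2 + 33 = 73/2)
O(1005)/(-6084346) = (73/2)/(-6084346) = (73/2)*(-1/6084346) = -73/12168692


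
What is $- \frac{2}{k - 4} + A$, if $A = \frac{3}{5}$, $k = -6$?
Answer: $\frac{4}{5} \approx 0.8$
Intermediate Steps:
$A = \frac{3}{5}$ ($A = 3 \cdot \frac{1}{5} = \frac{3}{5} \approx 0.6$)
$- \frac{2}{k - 4} + A = - \frac{2}{-6 - 4} + \frac{3}{5} = - \frac{2}{-10} + \frac{3}{5} = \left(-2\right) \left(- \frac{1}{10}\right) + \frac{3}{5} = \frac{1}{5} + \frac{3}{5} = \frac{4}{5}$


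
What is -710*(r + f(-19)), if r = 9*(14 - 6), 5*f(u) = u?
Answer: -48422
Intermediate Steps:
f(u) = u/5
r = 72 (r = 9*8 = 72)
-710*(r + f(-19)) = -710*(72 + (⅕)*(-19)) = -710*(72 - 19/5) = -710*341/5 = -48422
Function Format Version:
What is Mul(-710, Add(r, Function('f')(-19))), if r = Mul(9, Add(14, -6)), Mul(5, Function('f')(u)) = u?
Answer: -48422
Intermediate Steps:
Function('f')(u) = Mul(Rational(1, 5), u)
r = 72 (r = Mul(9, 8) = 72)
Mul(-710, Add(r, Function('f')(-19))) = Mul(-710, Add(72, Mul(Rational(1, 5), -19))) = Mul(-710, Add(72, Rational(-19, 5))) = Mul(-710, Rational(341, 5)) = -48422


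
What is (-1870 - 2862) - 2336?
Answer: -7068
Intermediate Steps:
(-1870 - 2862) - 2336 = -4732 - 2336 = -7068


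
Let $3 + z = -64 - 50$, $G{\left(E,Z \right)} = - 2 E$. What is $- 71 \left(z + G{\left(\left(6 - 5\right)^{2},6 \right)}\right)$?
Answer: $8449$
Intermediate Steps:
$z = -117$ ($z = -3 - 114 = -117$)
$- 71 \left(z + G{\left(\left(6 - 5\right)^{2},6 \right)}\right) = - 71 \left(-117 - 2 \left(6 - 5\right)^{2}\right) = - 71 \left(-117 - 2 \cdot 1^{2}\right) = - 71 \left(-117 - 2\right) = \left(-71\right) \left(-119\right) = 8449$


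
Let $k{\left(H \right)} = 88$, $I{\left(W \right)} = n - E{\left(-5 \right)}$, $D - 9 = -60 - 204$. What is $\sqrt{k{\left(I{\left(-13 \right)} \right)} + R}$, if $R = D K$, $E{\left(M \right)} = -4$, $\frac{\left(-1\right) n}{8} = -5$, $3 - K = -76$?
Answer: $i \sqrt{20057} \approx 141.62 i$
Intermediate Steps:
$K = 79$ ($K = 3 - -76 = 3 + 76 = 79$)
$n = 40$ ($n = \left(-8\right) \left(-5\right) = 40$)
$D = -255$ ($D = 9 - 264 = -255$)
$I{\left(W \right)} = 44$ ($I{\left(W \right)} = 40 - -4 = 40 + 4 = 44$)
$R = -20145$ ($R = \left(-255\right) 79 = -20145$)
$\sqrt{k{\left(I{\left(-13 \right)} \right)} + R} = \sqrt{88 - 20145} = \sqrt{-20057} = i \sqrt{20057}$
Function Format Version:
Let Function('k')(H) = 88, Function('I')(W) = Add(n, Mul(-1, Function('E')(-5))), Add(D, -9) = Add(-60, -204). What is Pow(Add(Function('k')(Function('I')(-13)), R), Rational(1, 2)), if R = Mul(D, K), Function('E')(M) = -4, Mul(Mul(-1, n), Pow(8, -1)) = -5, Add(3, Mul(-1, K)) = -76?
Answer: Mul(I, Pow(20057, Rational(1, 2))) ≈ Mul(141.62, I)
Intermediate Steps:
K = 79 (K = Add(3, Mul(-1, -76)) = Add(3, 76) = 79)
n = 40 (n = Mul(-8, -5) = 40)
D = -255 (D = Add(9, Add(-60, -204)) = Add(9, -264) = -255)
Function('I')(W) = 44 (Function('I')(W) = Add(40, Mul(-1, -4)) = Add(40, 4) = 44)
R = -20145 (R = Mul(-255, 79) = -20145)
Pow(Add(Function('k')(Function('I')(-13)), R), Rational(1, 2)) = Pow(Add(88, -20145), Rational(1, 2)) = Pow(-20057, Rational(1, 2)) = Mul(I, Pow(20057, Rational(1, 2)))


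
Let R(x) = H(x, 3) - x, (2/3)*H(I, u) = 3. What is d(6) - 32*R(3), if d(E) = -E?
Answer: -54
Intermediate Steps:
H(I, u) = 9/2 (H(I, u) = (3/2)*3 = 9/2)
R(x) = 9/2 - x
d(6) - 32*R(3) = -1*6 - 32*(9/2 - 1*3) = -6 - 32*(9/2 - 3) = -6 - 32*3/2 = -6 - 48 = -54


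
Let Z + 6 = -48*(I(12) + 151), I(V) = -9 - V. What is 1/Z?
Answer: -1/6246 ≈ -0.00016010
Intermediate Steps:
Z = -6246 (Z = -6 - 48*((-9 - 1*12) + 151) = -6 - 48*((-9 - 12) + 151) = -6 - 48*(-21 + 151) = -6 - 48*130 = -6 - 6240 = -6246)
1/Z = 1/(-6246) = -1/6246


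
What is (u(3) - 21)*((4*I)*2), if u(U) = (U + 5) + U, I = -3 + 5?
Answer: -160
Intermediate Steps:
I = 2
u(U) = 5 + 2*U (u(U) = (5 + U) + U = 5 + 2*U)
(u(3) - 21)*((4*I)*2) = ((5 + 2*3) - 21)*((4*2)*2) = ((5 + 6) - 21)*(8*2) = (11 - 21)*16 = -10*16 = -160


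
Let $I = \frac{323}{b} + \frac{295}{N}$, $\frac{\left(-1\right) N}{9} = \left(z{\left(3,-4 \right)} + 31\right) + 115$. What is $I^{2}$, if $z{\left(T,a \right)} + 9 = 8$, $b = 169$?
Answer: $\frac{5525246224}{1945603881} \approx 2.8399$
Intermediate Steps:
$z{\left(T,a \right)} = -1$ ($z{\left(T,a \right)} = -9 + 8 = -1$)
$N = -1305$ ($N = - 9 \left(\left(-1 + 31\right) + 115\right) = - 9 \left(30 + 115\right) = \left(-9\right) 145 = -1305$)
$I = \frac{74332}{44109}$ ($I = \frac{323}{169} + \frac{295}{-1305} = 323 \cdot \frac{1}{169} + 295 \left(- \frac{1}{1305}\right) = \frac{323}{169} - \frac{59}{261} = \frac{74332}{44109} \approx 1.6852$)
$I^{2} = \left(\frac{74332}{44109}\right)^{2} = \frac{5525246224}{1945603881}$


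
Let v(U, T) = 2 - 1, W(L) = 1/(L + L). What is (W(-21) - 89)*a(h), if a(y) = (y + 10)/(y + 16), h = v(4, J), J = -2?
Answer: -41129/714 ≈ -57.604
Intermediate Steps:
W(L) = 1/(2*L)
v(U, T) = 1
h = 1
a(y) = (10 + y)/(16 + y)
(W(-21) - 89)*a(h) = ((½)/(-21) - 89)*((10 + 1)/(16 + 1)) = ((½)*(-1/21) - 89)*(11/17) = (-1/42 - 89)*((1/17)*11) = -3739/42*11/17 = -41129/714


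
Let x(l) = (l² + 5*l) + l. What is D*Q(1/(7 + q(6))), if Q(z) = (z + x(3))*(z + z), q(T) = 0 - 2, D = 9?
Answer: 2448/25 ≈ 97.920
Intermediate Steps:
q(T) = -2
x(l) = l² + 6*l
Q(z) = 2*z*(27 + z) (Q(z) = (z + 3*(6 + 3))*(z + z) = (z + 3*9)*(2*z) = (z + 27)*(2*z) = (27 + z)*(2*z) = 2*z*(27 + z))
D*Q(1/(7 + q(6))) = 9*(2*(27 + 1/(7 - 2))/(7 - 2)) = 9*(2*(27 + 1/5)/5) = 9*(2*(⅕)*(27 + ⅕)) = 9*(2*(⅕)*(136/5)) = 9*(272/25) = 2448/25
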